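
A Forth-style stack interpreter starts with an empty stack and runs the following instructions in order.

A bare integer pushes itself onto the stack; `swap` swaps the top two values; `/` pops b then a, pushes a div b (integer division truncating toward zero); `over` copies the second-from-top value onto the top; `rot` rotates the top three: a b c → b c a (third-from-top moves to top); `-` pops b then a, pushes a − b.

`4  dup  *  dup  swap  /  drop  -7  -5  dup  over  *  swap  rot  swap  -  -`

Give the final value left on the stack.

27

4    → 4
dup  → 4 4
*    → 16
dup  → 16 16
swap → 16 16
/    → 1
drop → (empty)
-7   → -7
-5   → -7 -5
dup  → -7 -5 -5
over → -7 -5 -5 -5
*    → -7 -5 25
swap → -7 25 -5
rot  → 25 -5 -7
swap → 25 -7 -5
-    → 25 -2
-    → 27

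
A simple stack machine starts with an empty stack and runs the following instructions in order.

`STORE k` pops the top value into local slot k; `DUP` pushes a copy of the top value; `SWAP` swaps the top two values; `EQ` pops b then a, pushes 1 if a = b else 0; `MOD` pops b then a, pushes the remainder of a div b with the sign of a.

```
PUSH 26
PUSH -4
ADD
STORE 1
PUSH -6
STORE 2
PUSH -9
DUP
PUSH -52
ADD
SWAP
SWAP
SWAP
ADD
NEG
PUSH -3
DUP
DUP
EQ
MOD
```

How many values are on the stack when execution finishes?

PUSH 26  → [26]
PUSH -4  → [26, -4]
ADD      → [22]
STORE 1  → []
PUSH -6  → [-6]
STORE 2  → []
PUSH -9  → [-9]
DUP      → [-9, -9]
PUSH -52 → [-9, -9, -52]
ADD      → [-9, -61]
SWAP     → [-61, -9]
SWAP     → [-9, -61]
SWAP     → [-61, -9]
ADD      → [-70]
NEG      → [70]
PUSH -3  → [70, -3]
DUP      → [70, -3, -3]
DUP      → [70, -3, -3, -3]
EQ       → [70, -3, 1]
MOD      → [70, 0]

2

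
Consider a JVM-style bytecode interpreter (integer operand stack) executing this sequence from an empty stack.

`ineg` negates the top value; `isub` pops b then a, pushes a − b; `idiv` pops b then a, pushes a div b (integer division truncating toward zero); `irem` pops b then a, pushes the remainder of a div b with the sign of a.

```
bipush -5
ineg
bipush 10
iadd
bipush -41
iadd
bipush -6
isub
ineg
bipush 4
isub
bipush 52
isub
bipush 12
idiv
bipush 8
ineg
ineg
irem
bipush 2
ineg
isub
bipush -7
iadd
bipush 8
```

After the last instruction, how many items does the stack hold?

bipush -5   -5
ineg        5
bipush 10   5 10
iadd        15
bipush -41  15 -41
iadd        -26
bipush -6   -26 -6
isub        -20
ineg        20
bipush 4    20 4
isub        16
bipush 52   16 52
isub        -36
bipush 12   -36 12
idiv        -3
bipush 8    -3 8
ineg        -3 -8
ineg        -3 8
irem        -3
bipush 2    -3 2
ineg        -3 -2
isub        -1
bipush -7   -1 -7
iadd        -8
bipush 8    -8 8

2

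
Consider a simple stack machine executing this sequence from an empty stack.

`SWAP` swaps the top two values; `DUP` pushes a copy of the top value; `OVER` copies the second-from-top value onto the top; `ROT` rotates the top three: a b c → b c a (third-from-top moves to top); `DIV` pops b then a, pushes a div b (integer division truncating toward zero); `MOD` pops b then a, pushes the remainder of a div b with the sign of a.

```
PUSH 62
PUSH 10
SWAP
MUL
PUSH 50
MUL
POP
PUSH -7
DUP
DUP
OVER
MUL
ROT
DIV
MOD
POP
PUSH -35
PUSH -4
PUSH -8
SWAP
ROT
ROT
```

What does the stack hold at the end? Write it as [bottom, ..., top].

PUSH 62  -> [62]
PUSH 10  -> [62, 10]
SWAP     -> [10, 62]
MUL      -> [620]
PUSH 50  -> [620, 50]
MUL      -> [31000]
POP      -> []
PUSH -7  -> [-7]
DUP      -> [-7, -7]
DUP      -> [-7, -7, -7]
OVER     -> [-7, -7, -7, -7]
MUL      -> [-7, -7, 49]
ROT      -> [-7, 49, -7]
DIV      -> [-7, -7]
MOD      -> [0]
POP      -> []
PUSH -35 -> [-35]
PUSH -4  -> [-35, -4]
PUSH -8  -> [-35, -4, -8]
SWAP     -> [-35, -8, -4]
ROT      -> [-8, -4, -35]
ROT      -> [-4, -35, -8]

[-4, -35, -8]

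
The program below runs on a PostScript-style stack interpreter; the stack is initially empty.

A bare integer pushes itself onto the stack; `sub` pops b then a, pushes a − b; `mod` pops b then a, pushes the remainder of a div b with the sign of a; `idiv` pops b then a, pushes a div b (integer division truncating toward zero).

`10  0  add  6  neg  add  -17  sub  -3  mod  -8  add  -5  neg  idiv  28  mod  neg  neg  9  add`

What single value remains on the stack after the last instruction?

10    [10]
0     [10, 0]
add   [10]
6     [10, 6]
neg   [10, -6]
add   [4]
-17   [4, -17]
sub   [21]
-3    [21, -3]
mod   [0]
-8    [0, -8]
add   [-8]
-5    [-8, -5]
neg   [-8, 5]
idiv  [-1]
28    [-1, 28]
mod   [-1]
neg   [1]
neg   [-1]
9     [-1, 9]
add   [8]

8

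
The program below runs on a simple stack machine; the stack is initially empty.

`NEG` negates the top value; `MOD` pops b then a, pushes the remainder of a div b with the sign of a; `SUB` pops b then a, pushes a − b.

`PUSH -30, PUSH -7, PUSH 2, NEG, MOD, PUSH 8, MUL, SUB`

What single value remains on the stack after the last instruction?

-22

PUSH -30 -> -30
PUSH -7  -> -30 -7
PUSH 2   -> -30 -7 2
NEG      -> -30 -7 -2
MOD      -> -30 -1
PUSH 8   -> -30 -1 8
MUL      -> -30 -8
SUB      -> -22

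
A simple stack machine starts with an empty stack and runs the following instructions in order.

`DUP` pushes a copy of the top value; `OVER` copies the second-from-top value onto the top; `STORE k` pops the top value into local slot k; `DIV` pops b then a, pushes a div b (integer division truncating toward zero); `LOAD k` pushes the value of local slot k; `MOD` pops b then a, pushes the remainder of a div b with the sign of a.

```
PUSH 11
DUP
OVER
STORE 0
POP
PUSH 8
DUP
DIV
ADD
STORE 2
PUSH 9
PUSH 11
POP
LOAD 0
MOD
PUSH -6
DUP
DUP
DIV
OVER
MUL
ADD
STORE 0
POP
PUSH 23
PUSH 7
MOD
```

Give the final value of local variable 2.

PUSH 11 -> 11
DUP     -> 11 11
OVER    -> 11 11 11
STORE 0 -> 11 11
POP     -> 11
PUSH 8  -> 11 8
DUP     -> 11 8 8
DIV     -> 11 1
ADD     -> 12
STORE 2 -> (empty)
PUSH 9  -> 9
PUSH 11 -> 9 11
POP     -> 9
LOAD 0  -> 9 11
MOD     -> 9
PUSH -6 -> 9 -6
DUP     -> 9 -6 -6
DUP     -> 9 -6 -6 -6
DIV     -> 9 -6 1
OVER    -> 9 -6 1 -6
MUL     -> 9 -6 -6
ADD     -> 9 -12
STORE 0 -> 9
POP     -> (empty)
PUSH 23 -> 23
PUSH 7  -> 23 7
MOD     -> 2

12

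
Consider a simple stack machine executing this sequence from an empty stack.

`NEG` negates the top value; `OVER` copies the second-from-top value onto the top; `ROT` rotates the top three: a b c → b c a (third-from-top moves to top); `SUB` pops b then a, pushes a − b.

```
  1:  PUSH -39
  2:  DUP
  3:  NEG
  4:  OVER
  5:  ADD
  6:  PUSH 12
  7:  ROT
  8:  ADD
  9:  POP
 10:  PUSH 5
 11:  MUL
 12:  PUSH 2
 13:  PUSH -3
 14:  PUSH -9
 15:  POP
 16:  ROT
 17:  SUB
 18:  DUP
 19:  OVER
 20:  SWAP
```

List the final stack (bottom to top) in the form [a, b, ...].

PUSH -39 -> [-39]
DUP      -> [-39, -39]
NEG      -> [-39, 39]
OVER     -> [-39, 39, -39]
ADD      -> [-39, 0]
PUSH 12  -> [-39, 0, 12]
ROT      -> [0, 12, -39]
ADD      -> [0, -27]
POP      -> [0]
PUSH 5   -> [0, 5]
MUL      -> [0]
PUSH 2   -> [0, 2]
PUSH -3  -> [0, 2, -3]
PUSH -9  -> [0, 2, -3, -9]
POP      -> [0, 2, -3]
ROT      -> [2, -3, 0]
SUB      -> [2, -3]
DUP      -> [2, -3, -3]
OVER     -> [2, -3, -3, -3]
SWAP     -> [2, -3, -3, -3]

[2, -3, -3, -3]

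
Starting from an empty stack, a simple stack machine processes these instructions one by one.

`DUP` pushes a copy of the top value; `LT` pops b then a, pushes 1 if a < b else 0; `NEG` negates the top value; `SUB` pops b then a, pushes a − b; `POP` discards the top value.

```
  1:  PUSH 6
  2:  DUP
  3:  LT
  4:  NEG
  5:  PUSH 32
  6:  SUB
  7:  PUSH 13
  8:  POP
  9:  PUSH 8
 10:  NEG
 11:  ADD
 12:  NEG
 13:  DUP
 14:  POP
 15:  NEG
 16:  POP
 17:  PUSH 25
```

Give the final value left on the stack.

PUSH 6  : [6]
DUP     : [6, 6]
LT      : [0]
NEG     : [0]
PUSH 32 : [0, 32]
SUB     : [-32]
PUSH 13 : [-32, 13]
POP     : [-32]
PUSH 8  : [-32, 8]
NEG     : [-32, -8]
ADD     : [-40]
NEG     : [40]
DUP     : [40, 40]
POP     : [40]
NEG     : [-40]
POP     : []
PUSH 25 : [25]

25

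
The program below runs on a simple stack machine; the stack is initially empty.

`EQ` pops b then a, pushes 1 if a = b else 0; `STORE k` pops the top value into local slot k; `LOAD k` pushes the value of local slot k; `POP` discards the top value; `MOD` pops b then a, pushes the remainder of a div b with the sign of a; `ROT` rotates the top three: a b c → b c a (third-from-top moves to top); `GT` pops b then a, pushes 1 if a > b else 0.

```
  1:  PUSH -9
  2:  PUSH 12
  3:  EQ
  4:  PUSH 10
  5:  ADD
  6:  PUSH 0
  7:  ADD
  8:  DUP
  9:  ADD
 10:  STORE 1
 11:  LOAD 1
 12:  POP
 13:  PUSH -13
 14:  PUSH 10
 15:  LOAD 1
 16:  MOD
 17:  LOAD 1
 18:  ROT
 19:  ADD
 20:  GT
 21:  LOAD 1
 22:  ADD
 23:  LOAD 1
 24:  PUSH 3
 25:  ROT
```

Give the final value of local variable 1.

20

PUSH -9   -9
PUSH 12   -9 12
EQ        0
PUSH 10   0 10
ADD       10
PUSH 0    10 0
ADD       10
DUP       10 10
ADD       20
STORE 1   (empty)
LOAD 1    20
POP       (empty)
PUSH -13  -13
PUSH 10   -13 10
LOAD 1    -13 10 20
MOD       -13 10
LOAD 1    -13 10 20
ROT       10 20 -13
ADD       10 7
GT        1
LOAD 1    1 20
ADD       21
LOAD 1    21 20
PUSH 3    21 20 3
ROT       20 3 21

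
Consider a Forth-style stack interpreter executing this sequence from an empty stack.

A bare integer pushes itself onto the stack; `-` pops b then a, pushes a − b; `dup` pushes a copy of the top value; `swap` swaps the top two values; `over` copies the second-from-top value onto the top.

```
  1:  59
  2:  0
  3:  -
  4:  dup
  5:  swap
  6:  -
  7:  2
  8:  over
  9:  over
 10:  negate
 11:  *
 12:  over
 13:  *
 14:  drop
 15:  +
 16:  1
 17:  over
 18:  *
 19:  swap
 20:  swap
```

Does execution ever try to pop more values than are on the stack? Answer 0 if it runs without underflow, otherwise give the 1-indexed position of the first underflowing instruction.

59     → [59]
0      → [59, 0]
-      → [59]
dup    → [59, 59]
swap   → [59, 59]
-      → [0]
2      → [0, 2]
over   → [0, 2, 0]
over   → [0, 2, 0, 2]
negate → [0, 2, 0, -2]
*      → [0, 2, 0]
over   → [0, 2, 0, 2]
*      → [0, 2, 0]
drop   → [0, 2]
+      → [2]
1      → [2, 1]
over   → [2, 1, 2]
*      → [2, 2]
swap   → [2, 2]
swap   → [2, 2]

0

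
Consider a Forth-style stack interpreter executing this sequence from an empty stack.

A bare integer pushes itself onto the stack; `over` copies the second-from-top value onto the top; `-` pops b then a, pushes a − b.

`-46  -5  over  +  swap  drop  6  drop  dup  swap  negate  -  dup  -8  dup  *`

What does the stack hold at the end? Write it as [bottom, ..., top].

-46     [-46]
-5      [-46, -5]
over    [-46, -5, -46]
+       [-46, -51]
swap    [-51, -46]
drop    [-51]
6       [-51, 6]
drop    [-51]
dup     [-51, -51]
swap    [-51, -51]
negate  [-51, 51]
-       [-102]
dup     [-102, -102]
-8      [-102, -102, -8]
dup     [-102, -102, -8, -8]
*       [-102, -102, 64]

[-102, -102, 64]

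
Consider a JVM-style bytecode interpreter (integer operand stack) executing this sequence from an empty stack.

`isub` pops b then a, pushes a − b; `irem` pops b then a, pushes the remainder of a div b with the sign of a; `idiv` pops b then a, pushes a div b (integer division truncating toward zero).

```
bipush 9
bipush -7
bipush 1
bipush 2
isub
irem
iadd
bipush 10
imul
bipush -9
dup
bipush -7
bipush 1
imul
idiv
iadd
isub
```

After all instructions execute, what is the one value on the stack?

98

bipush 9  -> [9]
bipush -7 -> [9, -7]
bipush 1  -> [9, -7, 1]
bipush 2  -> [9, -7, 1, 2]
isub      -> [9, -7, -1]
irem      -> [9, 0]
iadd      -> [9]
bipush 10 -> [9, 10]
imul      -> [90]
bipush -9 -> [90, -9]
dup       -> [90, -9, -9]
bipush -7 -> [90, -9, -9, -7]
bipush 1  -> [90, -9, -9, -7, 1]
imul      -> [90, -9, -9, -7]
idiv      -> [90, -9, 1]
iadd      -> [90, -8]
isub      -> [98]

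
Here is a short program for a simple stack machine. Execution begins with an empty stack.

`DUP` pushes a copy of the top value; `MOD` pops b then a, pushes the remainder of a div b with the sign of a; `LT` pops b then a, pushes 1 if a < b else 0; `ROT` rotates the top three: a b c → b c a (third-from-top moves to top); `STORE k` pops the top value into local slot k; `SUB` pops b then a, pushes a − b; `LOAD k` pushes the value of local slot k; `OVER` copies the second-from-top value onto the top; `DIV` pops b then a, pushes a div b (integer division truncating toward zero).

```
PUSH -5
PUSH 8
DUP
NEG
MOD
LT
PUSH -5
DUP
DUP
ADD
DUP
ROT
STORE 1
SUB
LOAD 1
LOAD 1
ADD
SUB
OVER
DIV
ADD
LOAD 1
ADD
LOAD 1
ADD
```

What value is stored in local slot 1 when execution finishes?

-5

PUSH -5 → [-5]
PUSH 8  → [-5, 8]
DUP     → [-5, 8, 8]
NEG     → [-5, 8, -8]
MOD     → [-5, 0]
LT      → [1]
PUSH -5 → [1, -5]
DUP     → [1, -5, -5]
DUP     → [1, -5, -5, -5]
ADD     → [1, -5, -10]
DUP     → [1, -5, -10, -10]
ROT     → [1, -10, -10, -5]
STORE 1 → [1, -10, -10]
SUB     → [1, 0]
LOAD 1  → [1, 0, -5]
LOAD 1  → [1, 0, -5, -5]
ADD     → [1, 0, -10]
SUB     → [1, 10]
OVER    → [1, 10, 1]
DIV     → [1, 10]
ADD     → [11]
LOAD 1  → [11, -5]
ADD     → [6]
LOAD 1  → [6, -5]
ADD     → [1]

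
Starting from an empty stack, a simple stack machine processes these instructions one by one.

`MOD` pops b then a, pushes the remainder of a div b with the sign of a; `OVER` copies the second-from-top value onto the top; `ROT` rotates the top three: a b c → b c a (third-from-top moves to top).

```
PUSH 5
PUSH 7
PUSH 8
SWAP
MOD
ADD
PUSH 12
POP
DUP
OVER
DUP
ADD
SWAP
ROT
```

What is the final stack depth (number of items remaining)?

3

PUSH 5  -> [5]
PUSH 7  -> [5, 7]
PUSH 8  -> [5, 7, 8]
SWAP    -> [5, 8, 7]
MOD     -> [5, 1]
ADD     -> [6]
PUSH 12 -> [6, 12]
POP     -> [6]
DUP     -> [6, 6]
OVER    -> [6, 6, 6]
DUP     -> [6, 6, 6, 6]
ADD     -> [6, 6, 12]
SWAP    -> [6, 12, 6]
ROT     -> [12, 6, 6]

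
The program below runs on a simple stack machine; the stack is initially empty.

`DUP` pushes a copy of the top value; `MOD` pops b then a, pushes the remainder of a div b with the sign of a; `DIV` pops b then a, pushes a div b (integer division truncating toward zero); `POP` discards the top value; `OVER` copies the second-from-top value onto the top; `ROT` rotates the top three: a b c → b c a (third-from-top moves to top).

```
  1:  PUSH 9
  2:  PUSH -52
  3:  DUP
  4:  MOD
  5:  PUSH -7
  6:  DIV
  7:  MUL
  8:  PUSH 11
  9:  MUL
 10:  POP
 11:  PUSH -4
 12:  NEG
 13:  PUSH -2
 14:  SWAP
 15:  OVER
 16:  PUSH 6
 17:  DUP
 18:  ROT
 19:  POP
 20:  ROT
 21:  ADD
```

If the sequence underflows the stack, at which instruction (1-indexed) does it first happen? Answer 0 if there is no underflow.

0

PUSH 9   : 9
PUSH -52 : 9 -52
DUP      : 9 -52 -52
MOD      : 9 0
PUSH -7  : 9 0 -7
DIV      : 9 0
MUL      : 0
PUSH 11  : 0 11
MUL      : 0
POP      : (empty)
PUSH -4  : -4
NEG      : 4
PUSH -2  : 4 -2
SWAP     : -2 4
OVER     : -2 4 -2
PUSH 6   : -2 4 -2 6
DUP      : -2 4 -2 6 6
ROT      : -2 4 6 6 -2
POP      : -2 4 6 6
ROT      : -2 6 6 4
ADD      : -2 6 10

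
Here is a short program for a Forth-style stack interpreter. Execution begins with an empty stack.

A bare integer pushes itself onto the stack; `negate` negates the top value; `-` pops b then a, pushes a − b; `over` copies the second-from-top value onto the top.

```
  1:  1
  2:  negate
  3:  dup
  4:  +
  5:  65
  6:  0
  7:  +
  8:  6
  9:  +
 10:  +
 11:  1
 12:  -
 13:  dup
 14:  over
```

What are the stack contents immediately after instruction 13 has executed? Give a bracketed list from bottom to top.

[68, 68]

1      -> [1]
negate -> [-1]
dup    -> [-1, -1]
+      -> [-2]
65     -> [-2, 65]
0      -> [-2, 65, 0]
+      -> [-2, 65]
6      -> [-2, 65, 6]
+      -> [-2, 71]
+      -> [69]
1      -> [69, 1]
-      -> [68]
dup    -> [68, 68]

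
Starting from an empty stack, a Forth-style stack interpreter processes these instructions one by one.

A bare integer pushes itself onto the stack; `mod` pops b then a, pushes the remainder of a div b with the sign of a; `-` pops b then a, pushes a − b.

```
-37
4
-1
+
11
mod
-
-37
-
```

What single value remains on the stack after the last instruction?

-37 : -37
4   : -37 4
-1  : -37 4 -1
+   : -37 3
11  : -37 3 11
mod : -37 3
-   : -40
-37 : -40 -37
-   : -3

-3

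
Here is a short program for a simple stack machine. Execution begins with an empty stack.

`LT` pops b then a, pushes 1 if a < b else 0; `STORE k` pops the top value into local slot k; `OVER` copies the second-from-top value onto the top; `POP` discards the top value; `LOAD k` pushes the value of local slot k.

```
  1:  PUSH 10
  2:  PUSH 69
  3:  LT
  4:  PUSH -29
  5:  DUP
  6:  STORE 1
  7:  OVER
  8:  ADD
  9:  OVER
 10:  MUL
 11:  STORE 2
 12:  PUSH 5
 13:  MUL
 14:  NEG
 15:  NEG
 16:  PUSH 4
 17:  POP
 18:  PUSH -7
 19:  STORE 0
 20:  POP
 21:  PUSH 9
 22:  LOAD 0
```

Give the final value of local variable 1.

PUSH 10  -> 10
PUSH 69  -> 10 69
LT       -> 1
PUSH -29 -> 1 -29
DUP      -> 1 -29 -29
STORE 1  -> 1 -29
OVER     -> 1 -29 1
ADD      -> 1 -28
OVER     -> 1 -28 1
MUL      -> 1 -28
STORE 2  -> 1
PUSH 5   -> 1 5
MUL      -> 5
NEG      -> -5
NEG      -> 5
PUSH 4   -> 5 4
POP      -> 5
PUSH -7  -> 5 -7
STORE 0  -> 5
POP      -> (empty)
PUSH 9   -> 9
LOAD 0   -> 9 -7

-29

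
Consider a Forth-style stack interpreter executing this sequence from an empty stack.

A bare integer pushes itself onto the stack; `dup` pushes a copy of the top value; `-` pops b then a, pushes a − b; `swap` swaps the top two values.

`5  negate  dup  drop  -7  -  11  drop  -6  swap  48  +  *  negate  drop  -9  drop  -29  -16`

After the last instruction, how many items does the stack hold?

2

5      → 5
negate → -5
dup    → -5 -5
drop   → -5
-7     → -5 -7
-      → 2
11     → 2 11
drop   → 2
-6     → 2 -6
swap   → -6 2
48     → -6 2 48
+      → -6 50
*      → -300
negate → 300
drop   → (empty)
-9     → -9
drop   → (empty)
-29    → -29
-16    → -29 -16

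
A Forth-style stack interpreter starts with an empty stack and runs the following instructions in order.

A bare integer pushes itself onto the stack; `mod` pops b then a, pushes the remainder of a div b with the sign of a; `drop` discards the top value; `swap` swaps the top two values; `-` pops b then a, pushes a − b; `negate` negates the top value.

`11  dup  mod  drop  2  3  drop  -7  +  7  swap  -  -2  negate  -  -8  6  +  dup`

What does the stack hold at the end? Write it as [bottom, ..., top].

11     : 11
dup    : 11 11
mod    : 0
drop   : (empty)
2      : 2
3      : 2 3
drop   : 2
-7     : 2 -7
+      : -5
7      : -5 7
swap   : 7 -5
-      : 12
-2     : 12 -2
negate : 12 2
-      : 10
-8     : 10 -8
6      : 10 -8 6
+      : 10 -2
dup    : 10 -2 -2

[10, -2, -2]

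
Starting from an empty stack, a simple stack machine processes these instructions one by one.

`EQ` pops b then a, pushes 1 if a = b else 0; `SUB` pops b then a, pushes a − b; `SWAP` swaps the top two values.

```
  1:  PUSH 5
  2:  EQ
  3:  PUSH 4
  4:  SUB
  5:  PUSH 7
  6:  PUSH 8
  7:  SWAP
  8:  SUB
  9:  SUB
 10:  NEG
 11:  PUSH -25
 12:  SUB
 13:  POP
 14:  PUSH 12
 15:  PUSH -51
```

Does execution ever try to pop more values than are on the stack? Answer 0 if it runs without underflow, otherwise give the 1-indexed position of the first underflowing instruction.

PUSH 5 -> [5]
EQ  — needs 2 operands, stack has 1 → underflow

2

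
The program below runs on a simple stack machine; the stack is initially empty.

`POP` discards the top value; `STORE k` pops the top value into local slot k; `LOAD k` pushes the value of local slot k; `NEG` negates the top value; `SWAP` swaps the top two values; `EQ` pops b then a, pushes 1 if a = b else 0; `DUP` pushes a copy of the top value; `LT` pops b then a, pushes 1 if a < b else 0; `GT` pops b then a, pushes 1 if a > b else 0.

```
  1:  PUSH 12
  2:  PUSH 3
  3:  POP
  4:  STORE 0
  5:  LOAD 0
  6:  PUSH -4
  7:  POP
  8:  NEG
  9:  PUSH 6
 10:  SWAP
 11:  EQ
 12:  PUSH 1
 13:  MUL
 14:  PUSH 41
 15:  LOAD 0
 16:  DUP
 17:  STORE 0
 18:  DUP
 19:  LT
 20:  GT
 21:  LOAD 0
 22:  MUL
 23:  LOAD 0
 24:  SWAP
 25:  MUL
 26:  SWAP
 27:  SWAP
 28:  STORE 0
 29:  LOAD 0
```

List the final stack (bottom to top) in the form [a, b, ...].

[0, 144]

PUSH 12 : [12]
PUSH 3  : [12, 3]
POP     : [12]
STORE 0 : []
LOAD 0  : [12]
PUSH -4 : [12, -4]
POP     : [12]
NEG     : [-12]
PUSH 6  : [-12, 6]
SWAP    : [6, -12]
EQ      : [0]
PUSH 1  : [0, 1]
MUL     : [0]
PUSH 41 : [0, 41]
LOAD 0  : [0, 41, 12]
DUP     : [0, 41, 12, 12]
STORE 0 : [0, 41, 12]
DUP     : [0, 41, 12, 12]
LT      : [0, 41, 0]
GT      : [0, 1]
LOAD 0  : [0, 1, 12]
MUL     : [0, 12]
LOAD 0  : [0, 12, 12]
SWAP    : [0, 12, 12]
MUL     : [0, 144]
SWAP    : [144, 0]
SWAP    : [0, 144]
STORE 0 : [0]
LOAD 0  : [0, 144]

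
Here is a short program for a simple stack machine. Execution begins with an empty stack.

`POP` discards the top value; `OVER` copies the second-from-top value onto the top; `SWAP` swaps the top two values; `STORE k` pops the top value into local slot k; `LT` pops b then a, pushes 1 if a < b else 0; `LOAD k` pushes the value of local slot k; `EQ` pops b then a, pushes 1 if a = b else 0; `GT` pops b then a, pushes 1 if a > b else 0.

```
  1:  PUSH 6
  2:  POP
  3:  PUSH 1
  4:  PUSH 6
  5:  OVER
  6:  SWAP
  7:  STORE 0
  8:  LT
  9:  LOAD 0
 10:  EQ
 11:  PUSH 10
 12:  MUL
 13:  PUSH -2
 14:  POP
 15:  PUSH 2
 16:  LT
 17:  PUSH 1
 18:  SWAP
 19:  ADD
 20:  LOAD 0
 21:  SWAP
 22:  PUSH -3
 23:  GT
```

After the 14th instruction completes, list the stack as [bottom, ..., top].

[0]

PUSH 6  : [6]
POP     : []
PUSH 1  : [1]
PUSH 6  : [1, 6]
OVER    : [1, 6, 1]
SWAP    : [1, 1, 6]
STORE 0 : [1, 1]
LT      : [0]
LOAD 0  : [0, 6]
EQ      : [0]
PUSH 10 : [0, 10]
MUL     : [0]
PUSH -2 : [0, -2]
POP     : [0]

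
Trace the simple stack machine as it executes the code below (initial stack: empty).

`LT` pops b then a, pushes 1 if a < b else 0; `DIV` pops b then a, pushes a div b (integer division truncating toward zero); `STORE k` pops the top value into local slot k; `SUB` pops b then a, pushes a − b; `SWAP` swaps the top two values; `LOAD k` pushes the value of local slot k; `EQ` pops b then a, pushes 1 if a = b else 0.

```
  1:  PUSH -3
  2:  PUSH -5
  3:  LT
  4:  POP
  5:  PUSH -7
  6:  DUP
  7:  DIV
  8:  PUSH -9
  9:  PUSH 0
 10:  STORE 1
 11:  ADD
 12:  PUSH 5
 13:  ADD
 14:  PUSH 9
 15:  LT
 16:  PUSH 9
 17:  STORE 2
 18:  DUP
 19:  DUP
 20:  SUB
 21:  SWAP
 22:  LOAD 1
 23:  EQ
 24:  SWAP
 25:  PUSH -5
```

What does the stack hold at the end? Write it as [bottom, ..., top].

PUSH -3 → -3
PUSH -5 → -3 -5
LT      → 0
POP     → (empty)
PUSH -7 → -7
DUP     → -7 -7
DIV     → 1
PUSH -9 → 1 -9
PUSH 0  → 1 -9 0
STORE 1 → 1 -9
ADD     → -8
PUSH 5  → -8 5
ADD     → -3
PUSH 9  → -3 9
LT      → 1
PUSH 9  → 1 9
STORE 2 → 1
DUP     → 1 1
DUP     → 1 1 1
SUB     → 1 0
SWAP    → 0 1
LOAD 1  → 0 1 0
EQ      → 0 0
SWAP    → 0 0
PUSH -5 → 0 0 -5

[0, 0, -5]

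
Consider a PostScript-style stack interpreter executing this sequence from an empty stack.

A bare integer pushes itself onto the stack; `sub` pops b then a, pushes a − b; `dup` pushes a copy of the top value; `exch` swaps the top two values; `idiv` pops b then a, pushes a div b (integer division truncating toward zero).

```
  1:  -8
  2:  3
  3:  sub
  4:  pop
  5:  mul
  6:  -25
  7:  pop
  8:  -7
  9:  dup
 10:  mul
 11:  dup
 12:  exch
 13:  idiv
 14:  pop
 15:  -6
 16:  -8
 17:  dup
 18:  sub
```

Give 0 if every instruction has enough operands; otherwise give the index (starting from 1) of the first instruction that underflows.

5

-8  : [-8]
3   : [-8, 3]
sub : [-11]
pop : []
mul  — needs 2 operands, stack has 0 → underflow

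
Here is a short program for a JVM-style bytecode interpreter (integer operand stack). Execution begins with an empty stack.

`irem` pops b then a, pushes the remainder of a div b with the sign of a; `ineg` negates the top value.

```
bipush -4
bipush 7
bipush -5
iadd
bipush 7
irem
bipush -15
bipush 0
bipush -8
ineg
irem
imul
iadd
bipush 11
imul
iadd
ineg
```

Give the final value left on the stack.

-18

bipush -4   [-4]
bipush 7    [-4, 7]
bipush -5   [-4, 7, -5]
iadd        [-4, 2]
bipush 7    [-4, 2, 7]
irem        [-4, 2]
bipush -15  [-4, 2, -15]
bipush 0    [-4, 2, -15, 0]
bipush -8   [-4, 2, -15, 0, -8]
ineg        [-4, 2, -15, 0, 8]
irem        [-4, 2, -15, 0]
imul        [-4, 2, 0]
iadd        [-4, 2]
bipush 11   [-4, 2, 11]
imul        [-4, 22]
iadd        [18]
ineg        [-18]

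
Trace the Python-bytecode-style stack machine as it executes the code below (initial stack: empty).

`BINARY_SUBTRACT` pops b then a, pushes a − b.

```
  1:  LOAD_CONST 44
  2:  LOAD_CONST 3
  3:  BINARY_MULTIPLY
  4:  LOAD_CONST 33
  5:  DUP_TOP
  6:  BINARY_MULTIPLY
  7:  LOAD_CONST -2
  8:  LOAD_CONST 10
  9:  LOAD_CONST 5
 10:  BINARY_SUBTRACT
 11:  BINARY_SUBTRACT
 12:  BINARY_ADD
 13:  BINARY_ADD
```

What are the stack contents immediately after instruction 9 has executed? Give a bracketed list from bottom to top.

[132, 1089, -2, 10, 5]

LOAD_CONST 44   -> [44]
LOAD_CONST 3    -> [44, 3]
BINARY_MULTIPLY -> [132]
LOAD_CONST 33   -> [132, 33]
DUP_TOP         -> [132, 33, 33]
BINARY_MULTIPLY -> [132, 1089]
LOAD_CONST -2   -> [132, 1089, -2]
LOAD_CONST 10   -> [132, 1089, -2, 10]
LOAD_CONST 5    -> [132, 1089, -2, 10, 5]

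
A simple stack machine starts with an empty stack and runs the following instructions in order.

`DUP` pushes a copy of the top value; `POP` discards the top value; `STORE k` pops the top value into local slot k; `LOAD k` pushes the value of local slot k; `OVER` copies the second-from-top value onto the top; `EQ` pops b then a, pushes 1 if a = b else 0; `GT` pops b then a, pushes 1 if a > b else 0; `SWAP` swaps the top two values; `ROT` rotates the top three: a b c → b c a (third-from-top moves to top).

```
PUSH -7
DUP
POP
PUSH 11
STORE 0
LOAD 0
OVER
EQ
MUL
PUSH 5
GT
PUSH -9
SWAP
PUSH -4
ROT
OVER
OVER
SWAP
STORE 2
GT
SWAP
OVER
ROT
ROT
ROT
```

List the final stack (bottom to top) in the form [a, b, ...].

PUSH -7  -7
DUP      -7 -7
POP      -7
PUSH 11  -7 11
STORE 0  -7
LOAD 0   -7 11
OVER     -7 11 -7
EQ       -7 0
MUL      0
PUSH 5   0 5
GT       0
PUSH -9  0 -9
SWAP     -9 0
PUSH -4  -9 0 -4
ROT      0 -4 -9
OVER     0 -4 -9 -4
OVER     0 -4 -9 -4 -9
SWAP     0 -4 -9 -9 -4
STORE 2  0 -4 -9 -9
GT       0 -4 0
SWAP     0 0 -4
OVER     0 0 -4 0
ROT      0 -4 0 0
ROT      0 0 0 -4
ROT      0 0 -4 0

[0, 0, -4, 0]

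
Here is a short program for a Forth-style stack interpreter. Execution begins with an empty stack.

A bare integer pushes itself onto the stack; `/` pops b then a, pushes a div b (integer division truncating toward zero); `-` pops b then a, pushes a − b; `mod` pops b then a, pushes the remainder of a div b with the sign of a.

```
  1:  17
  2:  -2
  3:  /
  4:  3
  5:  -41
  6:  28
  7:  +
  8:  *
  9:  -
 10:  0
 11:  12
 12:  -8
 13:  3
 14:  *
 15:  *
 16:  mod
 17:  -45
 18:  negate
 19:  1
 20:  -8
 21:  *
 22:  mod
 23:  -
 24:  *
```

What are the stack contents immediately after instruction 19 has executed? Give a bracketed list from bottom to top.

17      17
-2      17 -2
/       -8
3       -8 3
-41     -8 3 -41
28      -8 3 -41 28
+       -8 3 -13
*       -8 -39
-       31
0       31 0
12      31 0 12
-8      31 0 12 -8
3       31 0 12 -8 3
*       31 0 12 -24
*       31 0 -288
mod     31 0
-45     31 0 -45
negate  31 0 45
1       31 0 45 1

[31, 0, 45, 1]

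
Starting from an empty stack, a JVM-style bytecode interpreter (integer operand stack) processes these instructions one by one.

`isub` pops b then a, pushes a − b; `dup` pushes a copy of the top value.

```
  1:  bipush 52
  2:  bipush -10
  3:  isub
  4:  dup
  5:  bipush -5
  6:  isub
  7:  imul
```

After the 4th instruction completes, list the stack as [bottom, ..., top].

bipush 52  → [52]
bipush -10 → [52, -10]
isub       → [62]
dup        → [62, 62]

[62, 62]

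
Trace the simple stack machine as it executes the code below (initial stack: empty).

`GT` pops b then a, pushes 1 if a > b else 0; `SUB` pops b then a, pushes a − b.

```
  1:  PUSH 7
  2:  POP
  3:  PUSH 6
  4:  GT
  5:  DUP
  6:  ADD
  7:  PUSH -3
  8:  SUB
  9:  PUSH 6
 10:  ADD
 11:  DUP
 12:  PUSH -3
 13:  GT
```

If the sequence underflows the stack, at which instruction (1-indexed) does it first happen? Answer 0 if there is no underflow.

PUSH 7  7
POP     (empty)
PUSH 6  6
GT  — needs 2 operands, stack has 1 → underflow

4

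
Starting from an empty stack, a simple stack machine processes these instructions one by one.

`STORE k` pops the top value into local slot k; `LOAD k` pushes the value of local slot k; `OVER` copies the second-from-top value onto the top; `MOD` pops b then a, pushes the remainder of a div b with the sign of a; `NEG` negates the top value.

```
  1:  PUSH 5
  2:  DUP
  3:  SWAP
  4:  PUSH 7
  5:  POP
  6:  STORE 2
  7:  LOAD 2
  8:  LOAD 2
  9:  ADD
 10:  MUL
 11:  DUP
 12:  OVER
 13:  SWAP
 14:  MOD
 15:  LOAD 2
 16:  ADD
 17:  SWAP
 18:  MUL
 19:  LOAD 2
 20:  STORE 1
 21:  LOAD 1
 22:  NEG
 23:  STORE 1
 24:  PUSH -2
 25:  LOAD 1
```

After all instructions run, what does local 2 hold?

5

PUSH 5   [5]
DUP      [5, 5]
SWAP     [5, 5]
PUSH 7   [5, 5, 7]
POP      [5, 5]
STORE 2  [5]
LOAD 2   [5, 5]
LOAD 2   [5, 5, 5]
ADD      [5, 10]
MUL      [50]
DUP      [50, 50]
OVER     [50, 50, 50]
SWAP     [50, 50, 50]
MOD      [50, 0]
LOAD 2   [50, 0, 5]
ADD      [50, 5]
SWAP     [5, 50]
MUL      [250]
LOAD 2   [250, 5]
STORE 1  [250]
LOAD 1   [250, 5]
NEG      [250, -5]
STORE 1  [250]
PUSH -2  [250, -2]
LOAD 1   [250, -2, -5]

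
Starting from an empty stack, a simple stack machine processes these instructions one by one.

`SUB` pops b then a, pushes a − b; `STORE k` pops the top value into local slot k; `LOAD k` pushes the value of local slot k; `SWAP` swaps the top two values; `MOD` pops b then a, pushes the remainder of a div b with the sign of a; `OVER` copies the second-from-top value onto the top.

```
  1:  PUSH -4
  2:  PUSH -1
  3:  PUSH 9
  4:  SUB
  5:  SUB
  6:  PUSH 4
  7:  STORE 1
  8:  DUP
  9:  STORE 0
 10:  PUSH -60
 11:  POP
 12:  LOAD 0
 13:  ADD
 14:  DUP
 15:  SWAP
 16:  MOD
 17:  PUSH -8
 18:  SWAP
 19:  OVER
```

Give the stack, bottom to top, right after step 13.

PUSH -4  -> [-4]
PUSH -1  -> [-4, -1]
PUSH 9   -> [-4, -1, 9]
SUB      -> [-4, -10]
SUB      -> [6]
PUSH 4   -> [6, 4]
STORE 1  -> [6]
DUP      -> [6, 6]
STORE 0  -> [6]
PUSH -60 -> [6, -60]
POP      -> [6]
LOAD 0   -> [6, 6]
ADD      -> [12]

[12]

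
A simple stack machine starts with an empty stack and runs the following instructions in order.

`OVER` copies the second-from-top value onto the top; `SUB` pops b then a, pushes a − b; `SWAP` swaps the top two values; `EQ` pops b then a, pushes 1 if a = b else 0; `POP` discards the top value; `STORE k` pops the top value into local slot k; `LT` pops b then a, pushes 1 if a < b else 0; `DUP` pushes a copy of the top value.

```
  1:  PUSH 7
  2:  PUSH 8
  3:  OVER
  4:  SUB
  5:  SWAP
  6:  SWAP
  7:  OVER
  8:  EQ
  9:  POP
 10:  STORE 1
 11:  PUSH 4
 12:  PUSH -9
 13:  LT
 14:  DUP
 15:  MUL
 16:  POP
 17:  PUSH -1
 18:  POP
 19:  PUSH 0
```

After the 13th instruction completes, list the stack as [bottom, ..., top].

PUSH 7  : 7
PUSH 8  : 7 8
OVER    : 7 8 7
SUB     : 7 1
SWAP    : 1 7
SWAP    : 7 1
OVER    : 7 1 7
EQ      : 7 0
POP     : 7
STORE 1 : (empty)
PUSH 4  : 4
PUSH -9 : 4 -9
LT      : 0

[0]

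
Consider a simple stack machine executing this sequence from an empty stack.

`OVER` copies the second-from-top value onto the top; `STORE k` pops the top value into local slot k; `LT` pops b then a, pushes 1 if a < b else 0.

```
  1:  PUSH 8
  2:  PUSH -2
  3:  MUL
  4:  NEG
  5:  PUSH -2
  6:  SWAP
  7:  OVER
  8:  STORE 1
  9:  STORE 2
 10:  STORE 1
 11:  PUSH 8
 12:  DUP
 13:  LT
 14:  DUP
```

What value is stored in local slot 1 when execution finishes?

-2

PUSH 8  → 8
PUSH -2 → 8 -2
MUL     → -16
NEG     → 16
PUSH -2 → 16 -2
SWAP    → -2 16
OVER    → -2 16 -2
STORE 1 → -2 16
STORE 2 → -2
STORE 1 → (empty)
PUSH 8  → 8
DUP     → 8 8
LT      → 0
DUP     → 0 0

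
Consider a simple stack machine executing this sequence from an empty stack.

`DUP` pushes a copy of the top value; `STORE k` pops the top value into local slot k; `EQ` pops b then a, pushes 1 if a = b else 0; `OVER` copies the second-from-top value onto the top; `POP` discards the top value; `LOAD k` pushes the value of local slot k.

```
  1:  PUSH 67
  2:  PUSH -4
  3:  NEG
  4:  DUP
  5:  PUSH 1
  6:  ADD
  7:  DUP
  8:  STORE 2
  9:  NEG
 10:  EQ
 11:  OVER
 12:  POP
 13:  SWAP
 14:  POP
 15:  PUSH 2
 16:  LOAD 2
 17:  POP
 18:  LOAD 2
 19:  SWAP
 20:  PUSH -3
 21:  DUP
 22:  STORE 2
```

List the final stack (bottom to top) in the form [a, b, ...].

[0, 5, 2, -3]

PUSH 67 → 67
PUSH -4 → 67 -4
NEG     → 67 4
DUP     → 67 4 4
PUSH 1  → 67 4 4 1
ADD     → 67 4 5
DUP     → 67 4 5 5
STORE 2 → 67 4 5
NEG     → 67 4 -5
EQ      → 67 0
OVER    → 67 0 67
POP     → 67 0
SWAP    → 0 67
POP     → 0
PUSH 2  → 0 2
LOAD 2  → 0 2 5
POP     → 0 2
LOAD 2  → 0 2 5
SWAP    → 0 5 2
PUSH -3 → 0 5 2 -3
DUP     → 0 5 2 -3 -3
STORE 2 → 0 5 2 -3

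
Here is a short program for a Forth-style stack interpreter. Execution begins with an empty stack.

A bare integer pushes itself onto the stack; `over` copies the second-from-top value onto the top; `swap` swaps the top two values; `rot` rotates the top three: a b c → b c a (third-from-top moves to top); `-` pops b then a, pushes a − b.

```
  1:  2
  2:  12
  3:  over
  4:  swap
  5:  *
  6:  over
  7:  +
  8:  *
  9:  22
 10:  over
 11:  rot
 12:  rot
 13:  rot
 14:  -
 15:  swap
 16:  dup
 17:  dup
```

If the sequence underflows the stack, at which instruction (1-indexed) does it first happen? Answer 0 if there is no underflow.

0

2     2
12    2 12
over  2 12 2
swap  2 2 12
*     2 24
over  2 24 2
+     2 26
*     52
22    52 22
over  52 22 52
rot   22 52 52
rot   52 52 22
rot   52 22 52
-     52 -30
swap  -30 52
dup   -30 52 52
dup   -30 52 52 52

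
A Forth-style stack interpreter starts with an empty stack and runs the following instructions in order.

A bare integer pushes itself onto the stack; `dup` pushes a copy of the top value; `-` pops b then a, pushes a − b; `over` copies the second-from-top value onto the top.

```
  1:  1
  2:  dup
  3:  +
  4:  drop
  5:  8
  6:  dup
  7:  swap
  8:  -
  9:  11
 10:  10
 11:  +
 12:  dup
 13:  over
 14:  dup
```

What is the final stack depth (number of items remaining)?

5

1    → [1]
dup  → [1, 1]
+    → [2]
drop → []
8    → [8]
dup  → [8, 8]
swap → [8, 8]
-    → [0]
11   → [0, 11]
10   → [0, 11, 10]
+    → [0, 21]
dup  → [0, 21, 21]
over → [0, 21, 21, 21]
dup  → [0, 21, 21, 21, 21]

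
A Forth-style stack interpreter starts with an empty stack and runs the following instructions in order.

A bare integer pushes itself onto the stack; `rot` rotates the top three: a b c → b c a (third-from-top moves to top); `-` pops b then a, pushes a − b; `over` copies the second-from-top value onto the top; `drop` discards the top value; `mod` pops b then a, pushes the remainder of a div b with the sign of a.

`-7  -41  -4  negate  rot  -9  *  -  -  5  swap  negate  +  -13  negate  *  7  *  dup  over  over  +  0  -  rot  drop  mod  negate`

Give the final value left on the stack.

1183

-7     → -7
-41    → -7 -41
-4     → -7 -41 -4
negate → -7 -41 4
rot    → -41 4 -7
-9     → -41 4 -7 -9
*      → -41 4 63
-      → -41 -59
-      → 18
5      → 18 5
swap   → 5 18
negate → 5 -18
+      → -13
-13    → -13 -13
negate → -13 13
*      → -169
7      → -169 7
*      → -1183
dup    → -1183 -1183
over   → -1183 -1183 -1183
over   → -1183 -1183 -1183 -1183
+      → -1183 -1183 -2366
0      → -1183 -1183 -2366 0
-      → -1183 -1183 -2366
rot    → -1183 -2366 -1183
drop   → -1183 -2366
mod    → -1183
negate → 1183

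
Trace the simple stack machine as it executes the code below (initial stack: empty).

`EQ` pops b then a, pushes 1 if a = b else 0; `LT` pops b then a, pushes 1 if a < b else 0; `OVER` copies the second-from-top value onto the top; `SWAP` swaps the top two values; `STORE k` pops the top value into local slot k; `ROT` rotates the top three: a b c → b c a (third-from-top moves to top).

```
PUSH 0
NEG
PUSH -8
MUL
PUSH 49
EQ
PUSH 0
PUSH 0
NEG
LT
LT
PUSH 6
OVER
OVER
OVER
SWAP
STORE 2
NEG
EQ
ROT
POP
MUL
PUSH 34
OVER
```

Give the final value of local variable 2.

6

PUSH 0   0
NEG      0
PUSH -8  0 -8
MUL      0
PUSH 49  0 49
EQ       0
PUSH 0   0 0
PUSH 0   0 0 0
NEG      0 0 0
LT       0 0
LT       0
PUSH 6   0 6
OVER     0 6 0
OVER     0 6 0 6
OVER     0 6 0 6 0
SWAP     0 6 0 0 6
STORE 2  0 6 0 0
NEG      0 6 0 0
EQ       0 6 1
ROT      6 1 0
POP      6 1
MUL      6
PUSH 34  6 34
OVER     6 34 6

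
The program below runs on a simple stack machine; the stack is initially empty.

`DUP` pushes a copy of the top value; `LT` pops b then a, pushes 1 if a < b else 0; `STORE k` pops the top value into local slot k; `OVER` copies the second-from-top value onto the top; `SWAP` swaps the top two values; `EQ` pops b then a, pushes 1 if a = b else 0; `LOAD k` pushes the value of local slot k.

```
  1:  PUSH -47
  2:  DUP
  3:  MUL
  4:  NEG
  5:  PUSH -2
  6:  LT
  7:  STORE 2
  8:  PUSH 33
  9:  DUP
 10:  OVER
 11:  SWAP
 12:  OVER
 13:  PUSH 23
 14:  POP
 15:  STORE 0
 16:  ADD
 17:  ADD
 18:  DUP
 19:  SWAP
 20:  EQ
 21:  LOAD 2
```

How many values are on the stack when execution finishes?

2

PUSH -47 -> -47
DUP      -> -47 -47
MUL      -> 2209
NEG      -> -2209
PUSH -2  -> -2209 -2
LT       -> 1
STORE 2  -> (empty)
PUSH 33  -> 33
DUP      -> 33 33
OVER     -> 33 33 33
SWAP     -> 33 33 33
OVER     -> 33 33 33 33
PUSH 23  -> 33 33 33 33 23
POP      -> 33 33 33 33
STORE 0  -> 33 33 33
ADD      -> 33 66
ADD      -> 99
DUP      -> 99 99
SWAP     -> 99 99
EQ       -> 1
LOAD 2   -> 1 1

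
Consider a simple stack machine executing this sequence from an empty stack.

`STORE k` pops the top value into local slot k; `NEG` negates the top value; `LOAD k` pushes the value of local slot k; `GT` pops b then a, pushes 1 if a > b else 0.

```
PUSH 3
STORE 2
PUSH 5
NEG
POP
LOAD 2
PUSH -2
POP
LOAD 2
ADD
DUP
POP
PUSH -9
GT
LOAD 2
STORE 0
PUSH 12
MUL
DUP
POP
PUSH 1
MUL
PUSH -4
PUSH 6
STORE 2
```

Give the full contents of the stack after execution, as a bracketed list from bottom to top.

PUSH 3  → 3
STORE 2 → (empty)
PUSH 5  → 5
NEG     → -5
POP     → (empty)
LOAD 2  → 3
PUSH -2 → 3 -2
POP     → 3
LOAD 2  → 3 3
ADD     → 6
DUP     → 6 6
POP     → 6
PUSH -9 → 6 -9
GT      → 1
LOAD 2  → 1 3
STORE 0 → 1
PUSH 12 → 1 12
MUL     → 12
DUP     → 12 12
POP     → 12
PUSH 1  → 12 1
MUL     → 12
PUSH -4 → 12 -4
PUSH 6  → 12 -4 6
STORE 2 → 12 -4

[12, -4]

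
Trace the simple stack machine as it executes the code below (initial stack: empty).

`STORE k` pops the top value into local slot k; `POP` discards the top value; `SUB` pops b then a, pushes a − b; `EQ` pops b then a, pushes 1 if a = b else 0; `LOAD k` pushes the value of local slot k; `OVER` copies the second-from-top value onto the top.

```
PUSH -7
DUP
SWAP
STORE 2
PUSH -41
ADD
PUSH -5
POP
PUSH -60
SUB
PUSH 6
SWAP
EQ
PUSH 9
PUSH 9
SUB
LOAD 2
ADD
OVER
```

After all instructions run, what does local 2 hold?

-7

PUSH -7  -> [-7]
DUP      -> [-7, -7]
SWAP     -> [-7, -7]
STORE 2  -> [-7]
PUSH -41 -> [-7, -41]
ADD      -> [-48]
PUSH -5  -> [-48, -5]
POP      -> [-48]
PUSH -60 -> [-48, -60]
SUB      -> [12]
PUSH 6   -> [12, 6]
SWAP     -> [6, 12]
EQ       -> [0]
PUSH 9   -> [0, 9]
PUSH 9   -> [0, 9, 9]
SUB      -> [0, 0]
LOAD 2   -> [0, 0, -7]
ADD      -> [0, -7]
OVER     -> [0, -7, 0]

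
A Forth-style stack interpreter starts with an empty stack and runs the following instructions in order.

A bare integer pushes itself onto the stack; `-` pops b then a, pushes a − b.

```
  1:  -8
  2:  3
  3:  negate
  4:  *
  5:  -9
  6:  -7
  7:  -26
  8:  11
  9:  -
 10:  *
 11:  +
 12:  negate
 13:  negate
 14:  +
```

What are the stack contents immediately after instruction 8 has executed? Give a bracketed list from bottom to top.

-8     : [-8]
3      : [-8, 3]
negate : [-8, -3]
*      : [24]
-9     : [24, -9]
-7     : [24, -9, -7]
-26    : [24, -9, -7, -26]
11     : [24, -9, -7, -26, 11]

[24, -9, -7, -26, 11]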